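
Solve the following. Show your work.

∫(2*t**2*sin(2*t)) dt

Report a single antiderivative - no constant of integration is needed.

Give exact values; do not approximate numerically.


Step 1. Integrate ∫(2*t**2*sin(2*t)) dt by parts with u = t**2, dv = (2*sin(2*t)) dt, so v = -cos(2*t): now -t**2*cos(2*t) + ∫(2*t*cos(2*t)) dt.
Step 2. Integrate ∫(2*t*cos(2*t)) dt by parts with u = t, dv = (2*cos(2*t)) dt, so v = sin(2*t): now -t**2*cos(2*t) + t*sin(2*t) + ∫(-sin(2*t)) dt.
Step 3. Evaluate the standard form: now -t**2*cos(2*t) + t*sin(2*t) + cos(2*t)/2.
Answer: -t**2*cos(2*t) + t*sin(2*t) + cos(2*t)/2.


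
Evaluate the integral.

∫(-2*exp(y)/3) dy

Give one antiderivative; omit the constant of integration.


Answer: -2*exp(y)/3.


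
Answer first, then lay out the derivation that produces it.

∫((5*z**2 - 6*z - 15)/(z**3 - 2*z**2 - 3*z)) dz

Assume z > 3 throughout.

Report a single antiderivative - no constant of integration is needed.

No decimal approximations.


The answer is 5*log(z) + log(z - 3) - log(z + 1).
Step 1. Decompose ∫((5*z**2 - 6*z - 15)/(z**3 - 2*z**2 - 3*z)) dz by partial fractions, (5*z**2 - 6*z - 15)/(z**3 - 2*z**2 - 3*z) = -1/(z + 1) + 1/(z - 3) + 5/z: now ∫(5/z) dz + ∫(1/(z - 3)) dz + ∫(-1/(z + 1)) dz.
Step 2. Evaluate the standard form [assuming z > 0]: now 5*log(z) + ∫(1/(z - 3)) dz + ∫(-1/(z + 1)) dz.
Step 3. Evaluate the standard form [assuming z > 3]: now 5*log(z) + log(z - 3) + ∫(-1/(z + 1)) dz.
Step 4. Evaluate the standard form [assuming z > -1]: now 5*log(z) + log(z - 3) - log(z + 1).
Answer: 5*log(z) + log(z - 3) - log(z + 1).


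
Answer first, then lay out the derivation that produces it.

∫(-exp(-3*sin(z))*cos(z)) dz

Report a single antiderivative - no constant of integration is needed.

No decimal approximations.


The answer is exp(-3*sin(z))/3.
Step 1. Substitute u = sin(z), turning ∫(-exp(-3*sin(z))*cos(z)) dz into ∫(-exp(-3*u)) du: now ∫(-exp(-3*u)) du.
Step 2. Evaluate the standard form: now exp(-3*u)/3.
Step 3. Substitute back u = sin(z): now exp(-3*sin(z))/3.
Answer: exp(-3*sin(z))/3.


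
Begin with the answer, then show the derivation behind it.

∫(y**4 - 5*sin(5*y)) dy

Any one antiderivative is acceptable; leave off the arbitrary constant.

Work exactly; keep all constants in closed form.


The answer is y**5/5 + cos(5*y).
Step 1. Rewrite: now ∫(y**4) dy + ∫(-5*sin(5*y)) dy.
Step 2. Evaluate the standard form: now cos(5*y) + ∫(y**4) dy.
Step 3. Evaluate the standard form: now y**5/5 + cos(5*y).
Answer: y**5/5 + cos(5*y).


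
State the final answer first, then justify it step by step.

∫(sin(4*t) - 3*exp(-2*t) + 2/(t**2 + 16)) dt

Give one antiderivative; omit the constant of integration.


The answer is -cos(4*t)/4 + atan(t/4)/2 + 3*exp(-2*t)/2.
Step 1. Rewrite: now ∫(2/(t**2 + 16)) dt + ∫(-3*exp(-2*t)) dt + ∫(sin(4*t)) dt.
Step 2. Evaluate the standard form: now ∫(2/(t**2 + 16)) dt + ∫(sin(4*t)) dt + 3*exp(-2*t)/2.
Step 3. Evaluate the standard form: now atan(t/4)/2 + ∫(sin(4*t)) dt + 3*exp(-2*t)/2.
Step 4. Evaluate the standard form: now -cos(4*t)/4 + atan(t/4)/2 + 3*exp(-2*t)/2.
Answer: -cos(4*t)/4 + atan(t/4)/2 + 3*exp(-2*t)/2.


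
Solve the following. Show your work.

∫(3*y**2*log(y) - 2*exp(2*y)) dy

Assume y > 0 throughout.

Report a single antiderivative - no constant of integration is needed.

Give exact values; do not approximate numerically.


Step 1. Rewrite: now ∫(3*y**2*log(y)) dy + ∫(-2*exp(2*y)) dy.
Step 2. Evaluate the standard form: now -exp(2*y) + ∫(3*y**2*log(y)) dy.
Step 3. Integrate ∫(3*y**2*log(y)) dy by parts with u = log(y), dv = (3*y**2) dy, so v = y**3 [assuming y > 0]: now y**3*log(y) - exp(2*y) + ∫(-y**2) dy.
Step 4. Evaluate the standard form: now y**3*log(y) - y**3/3 - exp(2*y).
Answer: y**3*log(y) - y**3/3 - exp(2*y).


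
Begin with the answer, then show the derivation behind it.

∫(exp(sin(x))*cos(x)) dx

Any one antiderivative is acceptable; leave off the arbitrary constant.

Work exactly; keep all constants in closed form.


The answer is exp(sin(x)).
Step 1. Substitute u = sin(x), turning ∫(exp(sin(x))*cos(x)) dx into ∫(exp(u)) du: now ∫(exp(u)) du.
Step 2. Evaluate the standard form: now exp(u).
Step 3. Substitute back u = sin(x): now exp(sin(x)).
Answer: exp(sin(x)).


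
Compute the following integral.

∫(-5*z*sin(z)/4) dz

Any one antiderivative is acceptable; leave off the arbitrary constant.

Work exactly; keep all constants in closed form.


Answer: 5*z*cos(z)/4 - 5*sin(z)/4.


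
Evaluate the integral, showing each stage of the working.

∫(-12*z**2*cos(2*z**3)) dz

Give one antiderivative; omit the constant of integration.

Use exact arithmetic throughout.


Step 1. Substitute u = z**3, turning ∫(-12*z**2*cos(2*z**3)) dz into ∫(-4*cos(2*u)) du: now ∫(-4*cos(2*u)) du.
Step 2. Evaluate the standard form: now -2*sin(2*u).
Step 3. Substitute back u = z**3: now -2*sin(2*z**3).
Answer: -2*sin(2*z**3).


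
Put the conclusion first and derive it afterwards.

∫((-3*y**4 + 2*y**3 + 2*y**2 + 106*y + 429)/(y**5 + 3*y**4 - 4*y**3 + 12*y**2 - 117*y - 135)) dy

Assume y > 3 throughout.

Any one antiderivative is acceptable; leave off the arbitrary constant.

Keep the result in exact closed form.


The answer is log(y - 3) - 2*log(y + 1) - 2*log(y + 5) - 4*atan(y/3)/3.
Step 1. Decompose ∫((-3*y**4 + 2*y**3 + 2*y**2 + 106*y + 429)/(y**5 + 3*y**4 - 4*y**3 + 12*y**2 - 117*y - 135)) dy by partial fractions, (-3*y**4 + 2*y**3 + 2*y**2 + 106*y + 429)/(y**5 + 3*y**4 - 4*y**3 + 12*y**2 - 117*y - 135) = -4/(y**2 + 9) - 2/(y + 5) - 2/(y + 1) + 1/(y - 3): now ∫(1/(y - 3)) dy + ∫(-2/(y + 1)) dy + ∫(-2/(y + 5)) dy + ∫(-4/(y**2 + 9)) dy.
Step 2. Evaluate the standard form [assuming y > -5]: now -2*log(y + 5) + ∫(1/(y - 3)) dy + ∫(-2/(y + 1)) dy + ∫(-4/(y**2 + 9)) dy.
Step 3. Evaluate the standard form [assuming y > -1]: now -2*log(y + 1) - 2*log(y + 5) + ∫(1/(y - 3)) dy + ∫(-4/(y**2 + 9)) dy.
Step 4. Evaluate the standard form [assuming y > 3]: now log(y - 3) - 2*log(y + 1) - 2*log(y + 5) + ∫(-4/(y**2 + 9)) dy.
Step 5. Evaluate the standard form: now log(y - 3) - 2*log(y + 1) - 2*log(y + 5) - 4*atan(y/3)/3.
Answer: log(y - 3) - 2*log(y + 1) - 2*log(y + 5) - 4*atan(y/3)/3.


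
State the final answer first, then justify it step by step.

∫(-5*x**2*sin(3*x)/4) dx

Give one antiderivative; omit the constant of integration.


The answer is 5*x**2*cos(3*x)/12 - 5*x*sin(3*x)/18 - 5*cos(3*x)/54.
Step 1. Integrate ∫(-5*x**2*sin(3*x)/4) dx by parts with u = x**2, dv = (-5*sin(3*x)/4) dx, so v = 5*cos(3*x)/12: now 5*x**2*cos(3*x)/12 + ∫(-5*x*cos(3*x)/6) dx.
Step 2. Integrate ∫(-5*x*cos(3*x)/6) dx by parts with u = x, dv = (-5*cos(3*x)/6) dx, so v = -5*sin(3*x)/18: now 5*x**2*cos(3*x)/12 - 5*x*sin(3*x)/18 + ∫(5*sin(3*x)/18) dx.
Step 3. Evaluate the standard form: now 5*x**2*cos(3*x)/12 - 5*x*sin(3*x)/18 - 5*cos(3*x)/54.
Answer: 5*x**2*cos(3*x)/12 - 5*x*sin(3*x)/18 - 5*cos(3*x)/54.


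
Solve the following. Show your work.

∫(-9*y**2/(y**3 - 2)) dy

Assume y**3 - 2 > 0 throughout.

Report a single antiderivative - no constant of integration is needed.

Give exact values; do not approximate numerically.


Step 1. Substitute u = y**3 - 2, turning ∫(-9*y**2/(y**3 - 2)) dy into ∫(-3/u) du: now ∫(-3/u) du.
Step 2. Evaluate the standard form [assuming u > 0]: now -3*log(u).
Step 3. Substitute back u = y**3 - 2: now -3*log(y**3 - 2).
Answer: -3*log(y**3 - 2).


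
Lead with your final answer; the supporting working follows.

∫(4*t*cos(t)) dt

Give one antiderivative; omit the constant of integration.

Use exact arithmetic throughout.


The answer is 4*t*sin(t) + 4*cos(t).
Step 1. Integrate ∫(4*t*cos(t)) dt by parts with u = t, dv = (4*cos(t)) dt, so v = 4*sin(t): now 4*t*sin(t) + ∫(-4*sin(t)) dt.
Step 2. Evaluate the standard form: now 4*t*sin(t) + 4*cos(t).
Answer: 4*t*sin(t) + 4*cos(t).


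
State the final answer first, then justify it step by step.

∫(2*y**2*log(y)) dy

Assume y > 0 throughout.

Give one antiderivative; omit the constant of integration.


The answer is 2*y**3*log(y)/3 - 2*y**3/9.
Step 1. Integrate ∫(2*y**2*log(y)) dy by parts with u = log(y), dv = (2*y**2) dy, so v = 2*y**3/3 [assuming y > 0]: now 2*y**3*log(y)/3 + ∫(-2*y**2/3) dy.
Step 2. Evaluate the standard form: now 2*y**3*log(y)/3 - 2*y**3/9.
Answer: 2*y**3*log(y)/3 - 2*y**3/9.


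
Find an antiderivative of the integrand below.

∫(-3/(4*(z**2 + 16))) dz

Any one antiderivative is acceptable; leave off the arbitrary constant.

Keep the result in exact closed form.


Answer: -3*atan(z/4)/16.


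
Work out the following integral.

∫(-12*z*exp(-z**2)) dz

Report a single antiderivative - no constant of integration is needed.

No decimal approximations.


Answer: 6*exp(-z**2).


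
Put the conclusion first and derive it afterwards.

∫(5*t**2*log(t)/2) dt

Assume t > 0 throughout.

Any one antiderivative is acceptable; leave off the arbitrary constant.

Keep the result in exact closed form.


The answer is 5*t**3*log(t)/6 - 5*t**3/18.
Step 1. Integrate ∫(5*t**2*log(t)/2) dt by parts with u = log(t), dv = (5*t**2/2) dt, so v = 5*t**3/6 [assuming t > 0]: now 5*t**3*log(t)/6 + ∫(-5*t**2/6) dt.
Step 2. Evaluate the standard form: now 5*t**3*log(t)/6 - 5*t**3/18.
Answer: 5*t**3*log(t)/6 - 5*t**3/18.


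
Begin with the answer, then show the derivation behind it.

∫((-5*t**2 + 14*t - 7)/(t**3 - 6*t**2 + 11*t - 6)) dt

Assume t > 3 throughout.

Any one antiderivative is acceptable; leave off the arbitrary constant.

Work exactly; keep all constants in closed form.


The answer is -5*log(t - 3) - log(t - 2) + log(t - 1).
Step 1. Decompose ∫((-5*t**2 + 14*t - 7)/(t**3 - 6*t**2 + 11*t - 6)) dt by partial fractions, (-5*t**2 + 14*t - 7)/(t**3 - 6*t**2 + 11*t - 6) = 1/(t - 1) - 1/(t - 2) - 5/(t - 3): now ∫(-5/(t - 3)) dt + ∫(-1/(t - 2)) dt + ∫(1/(t - 1)) dt.
Step 2. Evaluate the standard form [assuming t > 2]: now -log(t - 2) + ∫(-5/(t - 3)) dt + ∫(1/(t - 1)) dt.
Step 3. Evaluate the standard form [assuming t > 3]: now -5*log(t - 3) - log(t - 2) + ∫(1/(t - 1)) dt.
Step 4. Evaluate the standard form [assuming t > 1]: now -5*log(t - 3) - log(t - 2) + log(t - 1).
Answer: -5*log(t - 3) - log(t - 2) + log(t - 1).


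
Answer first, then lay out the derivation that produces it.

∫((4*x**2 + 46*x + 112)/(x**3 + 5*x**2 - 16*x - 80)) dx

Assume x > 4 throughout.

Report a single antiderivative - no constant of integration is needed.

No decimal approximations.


The answer is 5*log(x - 4) + log(x + 4) - 2*log(x + 5).
Step 1. Decompose ∫((4*x**2 + 46*x + 112)/(x**3 + 5*x**2 - 16*x - 80)) dx by partial fractions, (4*x**2 + 46*x + 112)/(x**3 + 5*x**2 - 16*x - 80) = -2/(x + 5) + 1/(x + 4) + 5/(x - 4): now ∫(5/(x - 4)) dx + ∫(1/(x + 4)) dx + ∫(-2/(x + 5)) dx.
Step 2. Evaluate the standard form [assuming x > -4]: now log(x + 4) + ∫(5/(x - 4)) dx + ∫(-2/(x + 5)) dx.
Step 3. Evaluate the standard form [assuming x > -5]: now log(x + 4) - 2*log(x + 5) + ∫(5/(x - 4)) dx.
Step 4. Evaluate the standard form [assuming x > 4]: now 5*log(x - 4) + log(x + 4) - 2*log(x + 5).
Answer: 5*log(x - 4) + log(x + 4) - 2*log(x + 5).


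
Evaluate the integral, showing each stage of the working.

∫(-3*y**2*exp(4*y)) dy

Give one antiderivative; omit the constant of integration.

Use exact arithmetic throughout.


Step 1. Integrate ∫(-3*y**2*exp(4*y)) dy by parts with u = y**2, dv = (-3*exp(4*y)) dy, so v = -3*exp(4*y)/4: now -3*y**2*exp(4*y)/4 + ∫(3*y*exp(4*y)/2) dy.
Step 2. Integrate ∫(3*y*exp(4*y)/2) dy by parts with u = y, dv = (3*exp(4*y)/2) dy, so v = 3*exp(4*y)/8: now -3*y**2*exp(4*y)/4 + 3*y*exp(4*y)/8 + ∫(-3*exp(4*y)/8) dy.
Step 3. Evaluate the standard form: now -3*y**2*exp(4*y)/4 + 3*y*exp(4*y)/8 - 3*exp(4*y)/32.
Answer: -3*y**2*exp(4*y)/4 + 3*y*exp(4*y)/8 - 3*exp(4*y)/32.


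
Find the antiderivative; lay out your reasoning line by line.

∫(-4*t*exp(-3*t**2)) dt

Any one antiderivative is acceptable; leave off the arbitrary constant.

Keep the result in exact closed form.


Step 1. Substitute u = t**2, turning ∫(-4*t*exp(-3*t**2)) dt into ∫(-2*exp(-3*u)) du: now ∫(-2*exp(-3*u)) du.
Step 2. Evaluate the standard form: now 2*exp(-3*u)/3.
Step 3. Substitute back u = t**2: now 2*exp(-3*t**2)/3.
Answer: 2*exp(-3*t**2)/3.


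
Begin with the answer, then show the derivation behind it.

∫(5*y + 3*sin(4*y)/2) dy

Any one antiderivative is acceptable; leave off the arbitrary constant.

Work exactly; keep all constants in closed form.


The answer is 5*y**2/2 - 3*cos(4*y)/8.
Step 1. Rewrite: now ∫(5*y) dy + ∫(3*sin(4*y)/2) dy.
Step 2. Evaluate the standard form: now 5*y**2/2 + ∫(3*sin(4*y)/2) dy.
Step 3. Evaluate the standard form: now 5*y**2/2 - 3*cos(4*y)/8.
Answer: 5*y**2/2 - 3*cos(4*y)/8.


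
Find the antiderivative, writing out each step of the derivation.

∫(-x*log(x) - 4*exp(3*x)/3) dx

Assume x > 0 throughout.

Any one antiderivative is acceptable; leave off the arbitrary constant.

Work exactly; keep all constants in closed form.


Step 1. Rewrite: now ∫(-x*log(x)) dx + ∫(-4*exp(3*x)/3) dx.
Step 2. Integrate ∫(-x*log(x)) dx by parts with u = log(x), dv = (-x) dx, so v = -x**2/2 [assuming x > 0]: now -x**2*log(x)/2 + ∫(x/2) dx + ∫(-4*exp(3*x)/3) dx.
Step 3. Evaluate the standard form: now -x**2*log(x)/2 + x**2/4 + ∫(-4*exp(3*x)/3) dx.
Step 4. Evaluate the standard form: now -x**2*log(x)/2 + x**2/4 - 4*exp(3*x)/9.
Answer: -x**2*log(x)/2 + x**2/4 - 4*exp(3*x)/9.


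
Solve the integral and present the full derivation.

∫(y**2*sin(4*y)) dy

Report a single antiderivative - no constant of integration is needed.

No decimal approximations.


Step 1. Integrate ∫(y**2*sin(4*y)) dy by parts with u = y**2, dv = (sin(4*y)) dy, so v = -cos(4*y)/4: now -y**2*cos(4*y)/4 + ∫(y*cos(4*y)/2) dy.
Step 2. Integrate ∫(y*cos(4*y)/2) dy by parts with u = y, dv = (cos(4*y)/2) dy, so v = sin(4*y)/8: now -y**2*cos(4*y)/4 + y*sin(4*y)/8 + ∫(-sin(4*y)/8) dy.
Step 3. Evaluate the standard form: now -y**2*cos(4*y)/4 + y*sin(4*y)/8 + cos(4*y)/32.
Answer: -y**2*cos(4*y)/4 + y*sin(4*y)/8 + cos(4*y)/32.


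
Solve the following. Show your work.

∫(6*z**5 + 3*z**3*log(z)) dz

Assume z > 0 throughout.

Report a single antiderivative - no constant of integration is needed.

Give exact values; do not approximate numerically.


Step 1. Rewrite: now ∫(6*z**5) dz + ∫(3*z**3*log(z)) dz.
Step 2. Integrate ∫(3*z**3*log(z)) dz by parts with u = log(z), dv = (3*z**3) dz, so v = 3*z**4/4 [assuming z > 0]: now 3*z**4*log(z)/4 + ∫(-3*z**3/4) dz + ∫(6*z**5) dz.
Step 3. Evaluate the standard form: now 3*z**4*log(z)/4 - 3*z**4/16 + ∫(6*z**5) dz.
Step 4. Evaluate the standard form: now z**6 + 3*z**4*log(z)/4 - 3*z**4/16.
Answer: z**6 + 3*z**4*log(z)/4 - 3*z**4/16.


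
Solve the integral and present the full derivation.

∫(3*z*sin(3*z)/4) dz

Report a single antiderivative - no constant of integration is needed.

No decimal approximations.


Step 1. Integrate ∫(3*z*sin(3*z)/4) dz by parts with u = z, dv = (3*sin(3*z)/4) dz, so v = -cos(3*z)/4: now -z*cos(3*z)/4 + ∫(cos(3*z)/4) dz.
Step 2. Evaluate the standard form: now -z*cos(3*z)/4 + sin(3*z)/12.
Answer: -z*cos(3*z)/4 + sin(3*z)/12.


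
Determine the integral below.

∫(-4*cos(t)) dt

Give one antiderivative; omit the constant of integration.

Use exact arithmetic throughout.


Answer: -4*sin(t).


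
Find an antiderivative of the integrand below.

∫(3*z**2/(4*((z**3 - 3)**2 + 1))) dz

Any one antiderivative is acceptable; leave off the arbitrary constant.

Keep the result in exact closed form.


Answer: atan(z**3 - 3)/4.


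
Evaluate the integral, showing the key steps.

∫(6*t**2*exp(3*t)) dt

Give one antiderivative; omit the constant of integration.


Step 1. Integrate ∫(6*t**2*exp(3*t)) dt by parts with u = t**2, dv = (6*exp(3*t)) dt, so v = 2*exp(3*t): now 2*t**2*exp(3*t) + ∫(-4*t*exp(3*t)) dt.
Step 2. Integrate ∫(-4*t*exp(3*t)) dt by parts with u = t, dv = (-4*exp(3*t)) dt, so v = -4*exp(3*t)/3: now 2*t**2*exp(3*t) - 4*t*exp(3*t)/3 + ∫(4*exp(3*t)/3) dt.
Step 3. Evaluate the standard form: now 2*t**2*exp(3*t) - 4*t*exp(3*t)/3 + 4*exp(3*t)/9.
Answer: 2*t**2*exp(3*t) - 4*t*exp(3*t)/3 + 4*exp(3*t)/9.


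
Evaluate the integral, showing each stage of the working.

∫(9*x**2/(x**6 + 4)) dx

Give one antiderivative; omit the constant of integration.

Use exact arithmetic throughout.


Step 1. Substitute u = x**3, turning ∫(9*x**2/(x**6 + 4)) dx into ∫(3/(u**2 + 4)) du: now ∫(3/(u**2 + 4)) du.
Step 2. Evaluate the standard form: now 3*atan(u/2)/2.
Step 3. Substitute back u = x**3: now 3*atan(x**3/2)/2.
Answer: 3*atan(x**3/2)/2.


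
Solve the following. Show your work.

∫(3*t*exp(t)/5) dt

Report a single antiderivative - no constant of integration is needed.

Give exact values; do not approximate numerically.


Step 1. Integrate ∫(3*t*exp(t)/5) dt by parts with u = t, dv = (3*exp(t)/5) dt, so v = 3*exp(t)/5: now 3*t*exp(t)/5 + ∫(-3*exp(t)/5) dt.
Step 2. Evaluate the standard form: now 3*t*exp(t)/5 - 3*exp(t)/5.
Answer: 3*t*exp(t)/5 - 3*exp(t)/5.


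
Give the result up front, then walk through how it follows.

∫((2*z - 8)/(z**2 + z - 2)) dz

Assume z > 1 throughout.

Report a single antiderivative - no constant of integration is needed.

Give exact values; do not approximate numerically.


The answer is -2*log(z - 1) + 4*log(z + 2).
Step 1. Decompose ∫((2*z - 8)/(z**2 + z - 2)) dz by partial fractions, (2*z - 8)/(z**2 + z - 2) = 4/(z + 2) - 2/(z - 1): now ∫(-2/(z - 1)) dz + ∫(4/(z + 2)) dz.
Step 2. Evaluate the standard form [assuming z > -2]: now 4*log(z + 2) + ∫(-2/(z - 1)) dz.
Step 3. Evaluate the standard form [assuming z > 1]: now -2*log(z - 1) + 4*log(z + 2).
Answer: -2*log(z - 1) + 4*log(z + 2).


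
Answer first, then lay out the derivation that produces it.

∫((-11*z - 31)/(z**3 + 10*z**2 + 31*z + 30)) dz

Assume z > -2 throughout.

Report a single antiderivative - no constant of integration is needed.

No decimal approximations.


The answer is -3*log(z + 2) - log(z + 3) + 4*log(z + 5).
Step 1. Decompose ∫((-11*z - 31)/(z**3 + 10*z**2 + 31*z + 30)) dz by partial fractions, (-11*z - 31)/(z**3 + 10*z**2 + 31*z + 30) = 4/(z + 5) - 1/(z + 3) - 3/(z + 2): now ∫(-3/(z + 2)) dz + ∫(-1/(z + 3)) dz + ∫(4/(z + 5)) dz.
Step 2. Evaluate the standard form [assuming z > -3]: now -log(z + 3) + ∫(-3/(z + 2)) dz + ∫(4/(z + 5)) dz.
Step 3. Evaluate the standard form [assuming z > -5]: now -log(z + 3) + 4*log(z + 5) + ∫(-3/(z + 2)) dz.
Step 4. Evaluate the standard form [assuming z > -2]: now -3*log(z + 2) - log(z + 3) + 4*log(z + 5).
Answer: -3*log(z + 2) - log(z + 3) + 4*log(z + 5).


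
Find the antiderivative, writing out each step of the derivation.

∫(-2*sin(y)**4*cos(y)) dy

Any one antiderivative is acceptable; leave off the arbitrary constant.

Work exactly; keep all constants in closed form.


Step 1. Substitute u = sin(y), turning ∫(-2*sin(y)**4*cos(y)) dy into ∫(-2*u**4) du: now ∫(-2*u**4) du.
Step 2. Evaluate the standard form: now -2*u**5/5.
Step 3. Substitute back u = sin(y): now -2*sin(y)**5/5.
Answer: -2*sin(y)**5/5.


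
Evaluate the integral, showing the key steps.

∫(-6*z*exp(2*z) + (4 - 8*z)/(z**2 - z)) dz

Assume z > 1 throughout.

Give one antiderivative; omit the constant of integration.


Step 1. Rewrite: now ∫(-6*z*exp(2*z)) dz + ∫((4 - 8*z)/(z**2 - z)) dz.
Step 2. Integrate ∫(-6*z*exp(2*z)) dz by parts with u = z, dv = (-6*exp(2*z)) dz, so v = -3*exp(2*z): now -3*z*exp(2*z) + ∫((4 - 8*z)/(z**2 - z)) dz + ∫(3*exp(2*z)) dz.
Step 3. Evaluate the standard form: now -3*z*exp(2*z) + 3*exp(2*z)/2 + ∫((4 - 8*z)/(z**2 - z)) dz.
Step 4. Decompose ∫((4 - 8*z)/(z**2 - z)) dz by partial fractions, (4 - 8*z)/(z**2 - z) = -4/(z - 1) - 4/z: now -3*z*exp(2*z) + 3*exp(2*z)/2 + ∫(-4/z) dz + ∫(-4/(z - 1)) dz.
Step 5. Evaluate the standard form [assuming z > 0]: now -3*z*exp(2*z) + 3*exp(2*z)/2 - 4*log(z) + ∫(-4/(z - 1)) dz.
Step 6. Evaluate the standard form [assuming z > 1]: now -3*z*exp(2*z) + 3*exp(2*z)/2 - 4*log(z) - 4*log(z - 1).
Answer: -3*z*exp(2*z) + 3*exp(2*z)/2 - 4*log(z) - 4*log(z - 1).


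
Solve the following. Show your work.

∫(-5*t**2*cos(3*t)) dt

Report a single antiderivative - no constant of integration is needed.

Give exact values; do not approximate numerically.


Step 1. Integrate ∫(-5*t**2*cos(3*t)) dt by parts with u = t**2, dv = (-5*cos(3*t)) dt, so v = -5*sin(3*t)/3: now -5*t**2*sin(3*t)/3 + ∫(10*t*sin(3*t)/3) dt.
Step 2. Integrate ∫(10*t*sin(3*t)/3) dt by parts with u = t, dv = (10*sin(3*t)/3) dt, so v = -10*cos(3*t)/9: now -5*t**2*sin(3*t)/3 - 10*t*cos(3*t)/9 + ∫(10*cos(3*t)/9) dt.
Step 3. Evaluate the standard form: now -5*t**2*sin(3*t)/3 - 10*t*cos(3*t)/9 + 10*sin(3*t)/27.
Answer: -5*t**2*sin(3*t)/3 - 10*t*cos(3*t)/9 + 10*sin(3*t)/27.


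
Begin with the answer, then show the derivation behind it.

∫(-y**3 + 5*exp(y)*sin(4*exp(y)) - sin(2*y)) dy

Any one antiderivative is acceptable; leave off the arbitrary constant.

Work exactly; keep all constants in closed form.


The answer is -y**4/4 + cos(2*y)/2 - 5*cos(4*exp(y))/4.
Step 1. Rewrite: now ∫(-y**3) dy + ∫(5*exp(y)*sin(4*exp(y))) dy + ∫(-sin(2*y)) dy.
Step 2. Evaluate the standard form: now -y**4/4 + ∫(5*exp(y)*sin(4*exp(y))) dy + ∫(-sin(2*y)) dy.
Step 3. Evaluate the standard form: now -y**4/4 + cos(2*y)/2 + ∫(5*exp(y)*sin(4*exp(y))) dy.
Step 4. Substitute u = exp(y), turning ∫(5*exp(y)*sin(4*exp(y))) dy into ∫(5*sin(4*u)) du: now -y**4/4 + cos(2*y)/2 + ∫(5*sin(4*u)) du.
Step 5. Evaluate the standard form: now -y**4/4 - 5*cos(4*u)/4 + cos(2*y)/2.
Step 6. Substitute back u = exp(y): now -y**4/4 + cos(2*y)/2 - 5*cos(4*exp(y))/4.
Answer: -y**4/4 + cos(2*y)/2 - 5*cos(4*exp(y))/4.


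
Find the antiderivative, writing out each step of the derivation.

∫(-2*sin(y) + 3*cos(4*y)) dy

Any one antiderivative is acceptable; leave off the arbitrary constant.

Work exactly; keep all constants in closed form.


Step 1. Rewrite: now ∫(-2*sin(y)) dy + ∫(3*cos(4*y)) dy.
Step 2. Evaluate the standard form: now 2*cos(y) + ∫(3*cos(4*y)) dy.
Step 3. Evaluate the standard form: now 3*sin(4*y)/4 + 2*cos(y).
Answer: 3*sin(4*y)/4 + 2*cos(y).


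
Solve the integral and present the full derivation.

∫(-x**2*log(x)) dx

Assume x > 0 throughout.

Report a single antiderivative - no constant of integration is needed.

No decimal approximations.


Step 1. Integrate ∫(-x**2*log(x)) dx by parts with u = log(x), dv = (-x**2) dx, so v = -x**3/3 [assuming x > 0]: now -x**3*log(x)/3 + ∫(x**2/3) dx.
Step 2. Evaluate the standard form: now -x**3*log(x)/3 + x**3/9.
Answer: -x**3*log(x)/3 + x**3/9.


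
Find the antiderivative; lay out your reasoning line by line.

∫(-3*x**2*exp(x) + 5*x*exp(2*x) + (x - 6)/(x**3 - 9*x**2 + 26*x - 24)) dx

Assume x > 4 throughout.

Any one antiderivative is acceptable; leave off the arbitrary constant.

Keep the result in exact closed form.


Step 1. Rewrite: now ∫(5*x*exp(2*x)) dx + ∫(-3*x**2*exp(x)) dx + ∫((x - 6)/(x**3 - 9*x**2 + 26*x - 24)) dx.
Step 2. Decompose ∫((x - 6)/(x**3 - 9*x**2 + 26*x - 24)) dx by partial fractions, (x - 6)/(x**3 - 9*x**2 + 26*x - 24) = -2/(x - 2) + 3/(x - 3) - 1/(x - 4): now ∫(5*x*exp(2*x)) dx + ∫(-3*x**2*exp(x)) dx + ∫(-1/(x - 4)) dx + ∫(3/(x - 3)) dx + ∫(-2/(x - 2)) dx.
Step 3. Evaluate the standard form [assuming x > 3]: now 3*log(x - 3) + ∫(5*x*exp(2*x)) dx + ∫(-3*x**2*exp(x)) dx + ∫(-1/(x - 4)) dx + ∫(-2/(x - 2)) dx.
Step 4. Evaluate the standard form [assuming x > 2]: now 3*log(x - 3) - 2*log(x - 2) + ∫(5*x*exp(2*x)) dx + ∫(-3*x**2*exp(x)) dx + ∫(-1/(x - 4)) dx.
Step 5. Evaluate the standard form [assuming x > 4]: now -log(x - 4) + 3*log(x - 3) - 2*log(x - 2) + ∫(5*x*exp(2*x)) dx + ∫(-3*x**2*exp(x)) dx.
Step 6. Integrate ∫(-3*x**2*exp(x)) dx by parts with u = x**2, dv = (-3*exp(x)) dx, so v = -3*exp(x): now -3*x**2*exp(x) - log(x - 4) + 3*log(x - 3) - 2*log(x - 2) + ∫(6*x*exp(x)) dx + ∫(5*x*exp(2*x)) dx.
Step 7. Integrate ∫(6*x*exp(x)) dx by parts with u = x, dv = (6*exp(x)) dx, so v = 6*exp(x): now -3*x**2*exp(x) + 6*x*exp(x) - log(x - 4) + 3*log(x - 3) - 2*log(x - 2) + ∫(5*x*exp(2*x)) dx + ∫(-6*exp(x)) dx.
Step 8. Evaluate the standard form: now -3*x**2*exp(x) + 6*x*exp(x) - 6*exp(x) - log(x - 4) + 3*log(x - 3) - 2*log(x - 2) + ∫(5*x*exp(2*x)) dx.
Step 9. Integrate ∫(5*x*exp(2*x)) dx by parts with u = x, dv = (5*exp(2*x)) dx, so v = 5*exp(2*x)/2: now -3*x**2*exp(x) + 5*x*exp(2*x)/2 + 6*x*exp(x) - 6*exp(x) - log(x - 4) + 3*log(x - 3) - 2*log(x - 2) + ∫(-5*exp(2*x)/2) dx.
Step 10. Evaluate the standard form: now -3*x**2*exp(x) + 5*x*exp(2*x)/2 + 6*x*exp(x) - 5*exp(2*x)/4 - 6*exp(x) - log(x - 4) + 3*log(x - 3) - 2*log(x - 2).
Answer: -3*x**2*exp(x) + 5*x*exp(2*x)/2 + 6*x*exp(x) - 5*exp(2*x)/4 - 6*exp(x) - log(x - 4) + 3*log(x - 3) - 2*log(x - 2).


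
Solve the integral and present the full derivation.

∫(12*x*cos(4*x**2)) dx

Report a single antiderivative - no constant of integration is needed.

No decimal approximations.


Step 1. Substitute u = x**2, turning ∫(12*x*cos(4*x**2)) dx into ∫(6*cos(4*u)) du: now ∫(6*cos(4*u)) du.
Step 2. Evaluate the standard form: now 3*sin(4*u)/2.
Step 3. Substitute back u = x**2: now 3*sin(4*x**2)/2.
Answer: 3*sin(4*x**2)/2.


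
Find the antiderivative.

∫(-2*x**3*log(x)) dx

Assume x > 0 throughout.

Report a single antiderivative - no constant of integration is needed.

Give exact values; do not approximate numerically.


Answer: -x**4*log(x)/2 + x**4/8.


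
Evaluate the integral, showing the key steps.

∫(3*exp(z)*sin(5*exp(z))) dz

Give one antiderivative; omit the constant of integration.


Step 1. Substitute u = exp(z), turning ∫(3*exp(z)*sin(5*exp(z))) dz into ∫(3*sin(5*u)) du: now ∫(3*sin(5*u)) du.
Step 2. Evaluate the standard form: now -3*cos(5*u)/5.
Step 3. Substitute back u = exp(z): now -3*cos(5*exp(z))/5.
Answer: -3*cos(5*exp(z))/5.


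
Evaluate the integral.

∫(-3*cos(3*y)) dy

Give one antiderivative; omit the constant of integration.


Answer: -sin(3*y).


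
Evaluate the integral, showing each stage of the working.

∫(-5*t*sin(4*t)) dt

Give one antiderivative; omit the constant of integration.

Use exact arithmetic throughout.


Step 1. Integrate ∫(-5*t*sin(4*t)) dt by parts with u = t, dv = (-5*sin(4*t)) dt, so v = 5*cos(4*t)/4: now 5*t*cos(4*t)/4 + ∫(-5*cos(4*t)/4) dt.
Step 2. Evaluate the standard form: now 5*t*cos(4*t)/4 - 5*sin(4*t)/16.
Answer: 5*t*cos(4*t)/4 - 5*sin(4*t)/16.


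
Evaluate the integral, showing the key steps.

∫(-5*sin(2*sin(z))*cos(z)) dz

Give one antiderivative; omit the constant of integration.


Step 1. Substitute u = sin(z), turning ∫(-5*sin(2*sin(z))*cos(z)) dz into ∫(-5*sin(2*u)) du: now ∫(-5*sin(2*u)) du.
Step 2. Evaluate the standard form: now 5*cos(2*u)/2.
Step 3. Substitute back u = sin(z): now 5*cos(2*sin(z))/2.
Answer: 5*cos(2*sin(z))/2.


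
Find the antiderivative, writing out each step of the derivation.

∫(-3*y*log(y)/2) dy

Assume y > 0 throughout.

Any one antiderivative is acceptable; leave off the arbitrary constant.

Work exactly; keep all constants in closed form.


Step 1. Integrate ∫(-3*y*log(y)/2) dy by parts with u = log(y), dv = (-3*y/2) dy, so v = -3*y**2/4 [assuming y > 0]: now -3*y**2*log(y)/4 + ∫(3*y/4) dy.
Step 2. Evaluate the standard form: now -3*y**2*log(y)/4 + 3*y**2/8.
Answer: -3*y**2*log(y)/4 + 3*y**2/8.


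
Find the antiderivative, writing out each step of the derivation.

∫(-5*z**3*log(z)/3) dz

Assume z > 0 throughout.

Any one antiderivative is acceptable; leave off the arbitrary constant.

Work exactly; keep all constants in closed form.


Step 1. Integrate ∫(-5*z**3*log(z)/3) dz by parts with u = log(z), dv = (-5*z**3/3) dz, so v = -5*z**4/12 [assuming z > 0]: now -5*z**4*log(z)/12 + ∫(5*z**3/12) dz.
Step 2. Evaluate the standard form: now -5*z**4*log(z)/12 + 5*z**4/48.
Answer: -5*z**4*log(z)/12 + 5*z**4/48.


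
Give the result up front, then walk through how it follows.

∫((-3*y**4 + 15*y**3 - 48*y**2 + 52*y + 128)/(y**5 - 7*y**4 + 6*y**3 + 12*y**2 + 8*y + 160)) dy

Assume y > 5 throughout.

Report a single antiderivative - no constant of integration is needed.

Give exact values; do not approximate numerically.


The answer is -4*log(y - 5) + 2*log(y - 4) - log(y + 2) + 2*atan(y/2).
Step 1. Decompose ∫((-3*y**4 + 15*y**3 - 48*y**2 + 52*y + 128)/(y**5 - 7*y**4 + 6*y**3 + 12*y**2 + 8*y + 160)) dy by partial fractions, (-3*y**4 + 15*y**3 - 48*y**2 + 52*y + 128)/(y**5 - 7*y**4 + 6*y**3 + 12*y**2 + 8*y + 160) = 4/(y**2 + 4) - 1/(y + 2) + 2/(y - 4) - 4/(y - 5): now ∫(-4/(y - 5)) dy + ∫(2/(y - 4)) dy + ∫(-1/(y + 2)) dy + ∫(4/(y**2 + 4)) dy.
Step 2. Evaluate the standard form [assuming y > 5]: now -4*log(y - 5) + ∫(2/(y - 4)) dy + ∫(-1/(y + 2)) dy + ∫(4/(y**2 + 4)) dy.
Step 3. Evaluate the standard form [assuming y > -2]: now -4*log(y - 5) - log(y + 2) + ∫(2/(y - 4)) dy + ∫(4/(y**2 + 4)) dy.
Step 4. Evaluate the standard form [assuming y > 4]: now -4*log(y - 5) + 2*log(y - 4) - log(y + 2) + ∫(4/(y**2 + 4)) dy.
Step 5. Evaluate the standard form: now -4*log(y - 5) + 2*log(y - 4) - log(y + 2) + 2*atan(y/2).
Answer: -4*log(y - 5) + 2*log(y - 4) - log(y + 2) + 2*atan(y/2).


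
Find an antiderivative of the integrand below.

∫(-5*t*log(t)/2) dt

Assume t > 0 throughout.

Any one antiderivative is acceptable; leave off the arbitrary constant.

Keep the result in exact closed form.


Answer: -5*t**2*log(t)/4 + 5*t**2/8.


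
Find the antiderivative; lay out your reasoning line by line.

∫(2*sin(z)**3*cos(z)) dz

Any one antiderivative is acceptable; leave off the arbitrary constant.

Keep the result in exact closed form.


Step 1. Substitute u = sin(z), turning ∫(2*sin(z)**3*cos(z)) dz into ∫(2*u**3) du: now ∫(2*u**3) du.
Step 2. Evaluate the standard form: now u**4/2.
Step 3. Substitute back u = sin(z): now sin(z)**4/2.
Answer: sin(z)**4/2.


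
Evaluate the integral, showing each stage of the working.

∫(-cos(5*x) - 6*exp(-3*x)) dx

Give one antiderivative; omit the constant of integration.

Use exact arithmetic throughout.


Step 1. Rewrite: now ∫(-6*exp(-3*x)) dx + ∫(-cos(5*x)) dx.
Step 2. Evaluate the standard form: now -sin(5*x)/5 + ∫(-6*exp(-3*x)) dx.
Step 3. Evaluate the standard form: now -sin(5*x)/5 + 2*exp(-3*x).
Answer: -sin(5*x)/5 + 2*exp(-3*x).


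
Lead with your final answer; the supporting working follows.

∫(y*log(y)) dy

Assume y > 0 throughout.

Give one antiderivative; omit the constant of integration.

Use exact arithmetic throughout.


The answer is y**2*log(y)/2 - y**2/4.
Step 1. Integrate ∫(y*log(y)) dy by parts with u = log(y), dv = (y) dy, so v = y**2/2 [assuming y > 0]: now y**2*log(y)/2 + ∫(-y/2) dy.
Step 2. Evaluate the standard form: now y**2*log(y)/2 - y**2/4.
Answer: y**2*log(y)/2 - y**2/4.


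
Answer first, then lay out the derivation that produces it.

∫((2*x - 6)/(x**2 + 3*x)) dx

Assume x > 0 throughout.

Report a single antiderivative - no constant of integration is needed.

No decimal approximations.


The answer is -2*log(x) + 4*log(x + 3).
Step 1. Decompose ∫((2*x - 6)/(x**2 + 3*x)) dx by partial fractions, (2*x - 6)/(x**2 + 3*x) = 4/(x + 3) - 2/x: now ∫(-2/x) dx + ∫(4/(x + 3)) dx.
Step 2. Evaluate the standard form [assuming x > 0]: now -2*log(x) + ∫(4/(x + 3)) dx.
Step 3. Evaluate the standard form [assuming x > -3]: now -2*log(x) + 4*log(x + 3).
Answer: -2*log(x) + 4*log(x + 3).


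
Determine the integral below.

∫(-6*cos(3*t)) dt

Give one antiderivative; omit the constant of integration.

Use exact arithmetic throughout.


Answer: -2*sin(3*t).


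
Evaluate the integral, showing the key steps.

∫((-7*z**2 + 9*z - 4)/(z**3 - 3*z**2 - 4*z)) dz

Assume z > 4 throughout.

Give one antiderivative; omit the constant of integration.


Step 1. Decompose ∫((-7*z**2 + 9*z - 4)/(z**3 - 3*z**2 - 4*z)) dz by partial fractions, (-7*z**2 + 9*z - 4)/(z**3 - 3*z**2 - 4*z) = -4/(z + 1) - 4/(z - 4) + 1/z: now ∫(1/z) dz + ∫(-4/(z - 4)) dz + ∫(-4/(z + 1)) dz.
Step 2. Evaluate the standard form [assuming z > 0]: now log(z) + ∫(-4/(z - 4)) dz + ∫(-4/(z + 1)) dz.
Step 3. Evaluate the standard form [assuming z > -1]: now log(z) - 4*log(z + 1) + ∫(-4/(z - 4)) dz.
Step 4. Evaluate the standard form [assuming z > 4]: now log(z) - 4*log(z - 4) - 4*log(z + 1).
Answer: log(z) - 4*log(z - 4) - 4*log(z + 1).


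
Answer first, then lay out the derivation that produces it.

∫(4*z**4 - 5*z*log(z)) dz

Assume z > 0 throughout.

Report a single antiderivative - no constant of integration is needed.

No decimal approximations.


The answer is 4*z**5/5 - 5*z**2*log(z)/2 + 5*z**2/4.
Step 1. Rewrite: now ∫(4*z**4) dz + ∫(-5*z*log(z)) dz.
Step 2. Evaluate the standard form: now 4*z**5/5 + ∫(-5*z*log(z)) dz.
Step 3. Integrate ∫(-5*z*log(z)) dz by parts with u = log(z), dv = (-5*z) dz, so v = -5*z**2/2 [assuming z > 0]: now 4*z**5/5 - 5*z**2*log(z)/2 + ∫(5*z/2) dz.
Step 4. Evaluate the standard form: now 4*z**5/5 - 5*z**2*log(z)/2 + 5*z**2/4.
Answer: 4*z**5/5 - 5*z**2*log(z)/2 + 5*z**2/4.


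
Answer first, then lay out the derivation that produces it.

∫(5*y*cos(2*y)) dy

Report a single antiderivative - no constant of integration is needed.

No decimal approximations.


The answer is 5*y*sin(2*y)/2 + 5*cos(2*y)/4.
Step 1. Integrate ∫(5*y*cos(2*y)) dy by parts with u = y, dv = (5*cos(2*y)) dy, so v = 5*sin(2*y)/2: now 5*y*sin(2*y)/2 + ∫(-5*sin(2*y)/2) dy.
Step 2. Evaluate the standard form: now 5*y*sin(2*y)/2 + 5*cos(2*y)/4.
Answer: 5*y*sin(2*y)/2 + 5*cos(2*y)/4.


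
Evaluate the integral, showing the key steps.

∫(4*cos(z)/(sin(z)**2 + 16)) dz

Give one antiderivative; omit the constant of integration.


Step 1. Substitute u = sin(z), turning ∫(4*cos(z)/(sin(z)**2 + 16)) dz into ∫(4/(u**2 + 16)) du: now ∫(4/(u**2 + 16)) du.
Step 2. Evaluate the standard form: now atan(u/4).
Step 3. Substitute back u = sin(z): now atan(sin(z)/4).
Answer: atan(sin(z)/4).


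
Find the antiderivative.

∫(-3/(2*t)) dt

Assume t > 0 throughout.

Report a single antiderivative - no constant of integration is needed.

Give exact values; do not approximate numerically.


Answer: -3*log(t)/2.


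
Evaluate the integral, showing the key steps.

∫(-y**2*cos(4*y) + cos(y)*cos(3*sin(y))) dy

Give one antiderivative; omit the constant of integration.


Step 1. Rewrite: now ∫(-y**2*cos(4*y)) dy + ∫(cos(y)*cos(3*sin(y))) dy.
Step 2. Integrate ∫(-y**2*cos(4*y)) dy by parts with u = y**2, dv = (-cos(4*y)) dy, so v = -sin(4*y)/4: now -y**2*sin(4*y)/4 + ∫(y*sin(4*y)/2) dy + ∫(cos(y)*cos(3*sin(y))) dy.
Step 3. Integrate ∫(y*sin(4*y)/2) dy by parts with u = y, dv = (sin(4*y)/2) dy, so v = -cos(4*y)/8: now -y**2*sin(4*y)/4 - y*cos(4*y)/8 + ∫(cos(y)*cos(3*sin(y))) dy + ∫(cos(4*y)/8) dy.
Step 4. Evaluate the standard form: now -y**2*sin(4*y)/4 - y*cos(4*y)/8 + sin(4*y)/32 + ∫(cos(y)*cos(3*sin(y))) dy.
Step 5. Substitute u = sin(y), turning ∫(cos(y)*cos(3*sin(y))) dy into ∫(cos(3*u)) du: now -y**2*sin(4*y)/4 - y*cos(4*y)/8 + sin(4*y)/32 + ∫(cos(3*u)) du.
Step 6. Evaluate the standard form: now -y**2*sin(4*y)/4 - y*cos(4*y)/8 + sin(3*u)/3 + sin(4*y)/32.
Step 7. Substitute back u = sin(y): now -y**2*sin(4*y)/4 - y*cos(4*y)/8 + sin(4*y)/32 + sin(3*sin(y))/3.
Answer: -y**2*sin(4*y)/4 - y*cos(4*y)/8 + sin(4*y)/32 + sin(3*sin(y))/3.


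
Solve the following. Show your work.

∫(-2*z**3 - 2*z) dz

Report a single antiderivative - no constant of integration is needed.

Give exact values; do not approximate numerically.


Step 1. Rewrite: now ∫(-2*z) dz + ∫(-2*z**3) dz.
Step 2. Evaluate the standard form: now -z**2 + ∫(-2*z**3) dz.
Step 3. Evaluate the standard form: now -z**4/2 - z**2.
Answer: -z**4/2 - z**2.


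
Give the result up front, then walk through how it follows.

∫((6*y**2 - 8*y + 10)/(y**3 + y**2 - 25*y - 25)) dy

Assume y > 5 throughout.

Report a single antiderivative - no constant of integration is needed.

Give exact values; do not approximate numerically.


The answer is 2*log(y - 5) - log(y + 1) + 5*log(y + 5).
Step 1. Decompose ∫((6*y**2 - 8*y + 10)/(y**3 + y**2 - 25*y - 25)) dy by partial fractions, (6*y**2 - 8*y + 10)/(y**3 + y**2 - 25*y - 25) = 5/(y + 5) - 1/(y + 1) + 2/(y - 5): now ∫(2/(y - 5)) dy + ∫(-1/(y + 1)) dy + ∫(5/(y + 5)) dy.
Step 2. Evaluate the standard form [assuming y > 5]: now 2*log(y - 5) + ∫(-1/(y + 1)) dy + ∫(5/(y + 5)) dy.
Step 3. Evaluate the standard form [assuming y > -5]: now 2*log(y - 5) + 5*log(y + 5) + ∫(-1/(y + 1)) dy.
Step 4. Evaluate the standard form [assuming y > -1]: now 2*log(y - 5) - log(y + 1) + 5*log(y + 5).
Answer: 2*log(y - 5) - log(y + 1) + 5*log(y + 5).


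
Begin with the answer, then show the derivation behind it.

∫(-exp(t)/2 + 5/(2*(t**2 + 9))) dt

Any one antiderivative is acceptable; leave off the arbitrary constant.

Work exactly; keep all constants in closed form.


The answer is -exp(t)/2 + 5*atan(t/3)/6.
Step 1. Rewrite: now ∫(5/(2*(t**2 + 9))) dt + ∫(-exp(t)/2) dt.
Step 2. Evaluate the standard form: now -exp(t)/2 + ∫(5/(2*(t**2 + 9))) dt.
Step 3. Evaluate the standard form: now -exp(t)/2 + 5*atan(t/3)/6.
Answer: -exp(t)/2 + 5*atan(t/3)/6.


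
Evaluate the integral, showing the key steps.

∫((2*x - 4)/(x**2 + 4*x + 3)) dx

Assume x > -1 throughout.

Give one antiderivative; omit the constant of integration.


Step 1. Decompose ∫((2*x - 4)/(x**2 + 4*x + 3)) dx by partial fractions, (2*x - 4)/(x**2 + 4*x + 3) = 5/(x + 3) - 3/(x + 1): now ∫(-3/(x + 1)) dx + ∫(5/(x + 3)) dx.
Step 2. Evaluate the standard form [assuming x > -3]: now 5*log(x + 3) + ∫(-3/(x + 1)) dx.
Step 3. Evaluate the standard form [assuming x > -1]: now -3*log(x + 1) + 5*log(x + 3).
Answer: -3*log(x + 1) + 5*log(x + 3).


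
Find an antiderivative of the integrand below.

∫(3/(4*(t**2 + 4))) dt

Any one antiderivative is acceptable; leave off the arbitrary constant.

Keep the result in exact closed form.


Answer: 3*atan(t/2)/8.


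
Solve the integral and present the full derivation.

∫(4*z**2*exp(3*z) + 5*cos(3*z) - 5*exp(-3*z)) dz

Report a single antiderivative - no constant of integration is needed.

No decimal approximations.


Step 1. Rewrite: now ∫(4*z**2*exp(3*z)) dz + ∫(-5*exp(-3*z)) dz + ∫(5*cos(3*z)) dz.
Step 2. Integrate ∫(4*z**2*exp(3*z)) dz by parts with u = z**2, dv = (4*exp(3*z)) dz, so v = 4*exp(3*z)/3: now 4*z**2*exp(3*z)/3 + ∫(-8*z*exp(3*z)/3) dz + ∫(-5*exp(-3*z)) dz + ∫(5*cos(3*z)) dz.
Step 3. Integrate ∫(-8*z*exp(3*z)/3) dz by parts with u = z, dv = (-8*exp(3*z)/3) dz, so v = -8*exp(3*z)/9: now 4*z**2*exp(3*z)/3 - 8*z*exp(3*z)/9 + ∫(-5*exp(-3*z)) dz + ∫(8*exp(3*z)/9) dz + ∫(5*cos(3*z)) dz.
Step 4. Evaluate the standard form: now 4*z**2*exp(3*z)/3 - 8*z*exp(3*z)/9 + 8*exp(3*z)/27 + ∫(-5*exp(-3*z)) dz + ∫(5*cos(3*z)) dz.
Step 5. Evaluate the standard form: now 4*z**2*exp(3*z)/3 - 8*z*exp(3*z)/9 + 8*exp(3*z)/27 + 5*sin(3*z)/3 + ∫(-5*exp(-3*z)) dz.
Step 6. Evaluate the standard form: now 4*z**2*exp(3*z)/3 - 8*z*exp(3*z)/9 + 8*exp(3*z)/27 + 5*sin(3*z)/3 + 5*exp(-3*z)/3.
Answer: 4*z**2*exp(3*z)/3 - 8*z*exp(3*z)/9 + 8*exp(3*z)/27 + 5*sin(3*z)/3 + 5*exp(-3*z)/3.


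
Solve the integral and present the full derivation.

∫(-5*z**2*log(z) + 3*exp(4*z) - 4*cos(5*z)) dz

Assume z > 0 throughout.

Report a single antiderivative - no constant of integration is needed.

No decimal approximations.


Step 1. Rewrite: now ∫(-5*z**2*log(z)) dz + ∫(3*exp(4*z)) dz + ∫(-4*cos(5*z)) dz.
Step 2. Evaluate the standard form: now -4*sin(5*z)/5 + ∫(-5*z**2*log(z)) dz + ∫(3*exp(4*z)) dz.
Step 3. Evaluate the standard form: now 3*exp(4*z)/4 - 4*sin(5*z)/5 + ∫(-5*z**2*log(z)) dz.
Step 4. Integrate ∫(-5*z**2*log(z)) dz by parts with u = log(z), dv = (-5*z**2) dz, so v = -5*z**3/3 [assuming z > 0]: now -5*z**3*log(z)/3 + 3*exp(4*z)/4 - 4*sin(5*z)/5 + ∫(5*z**2/3) dz.
Step 5. Evaluate the standard form: now -5*z**3*log(z)/3 + 5*z**3/9 + 3*exp(4*z)/4 - 4*sin(5*z)/5.
Answer: -5*z**3*log(z)/3 + 5*z**3/9 + 3*exp(4*z)/4 - 4*sin(5*z)/5.
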